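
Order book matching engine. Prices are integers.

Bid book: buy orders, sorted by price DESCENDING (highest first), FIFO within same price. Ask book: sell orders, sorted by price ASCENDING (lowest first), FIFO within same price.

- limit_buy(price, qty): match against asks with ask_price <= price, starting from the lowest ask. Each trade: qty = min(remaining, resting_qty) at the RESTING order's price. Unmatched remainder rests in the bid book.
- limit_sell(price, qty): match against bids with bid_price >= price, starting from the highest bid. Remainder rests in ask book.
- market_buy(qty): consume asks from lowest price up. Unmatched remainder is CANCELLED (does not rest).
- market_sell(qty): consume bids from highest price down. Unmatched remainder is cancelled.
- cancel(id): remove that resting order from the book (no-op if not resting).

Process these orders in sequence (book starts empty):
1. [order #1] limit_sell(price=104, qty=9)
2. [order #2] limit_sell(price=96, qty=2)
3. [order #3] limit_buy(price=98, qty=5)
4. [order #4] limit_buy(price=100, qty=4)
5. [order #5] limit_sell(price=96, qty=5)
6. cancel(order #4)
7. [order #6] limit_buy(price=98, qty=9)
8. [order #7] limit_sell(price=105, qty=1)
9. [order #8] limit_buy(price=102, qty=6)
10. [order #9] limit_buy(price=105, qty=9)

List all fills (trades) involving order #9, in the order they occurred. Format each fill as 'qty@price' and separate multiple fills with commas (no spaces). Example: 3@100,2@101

Answer: 9@104

Derivation:
After op 1 [order #1] limit_sell(price=104, qty=9): fills=none; bids=[-] asks=[#1:9@104]
After op 2 [order #2] limit_sell(price=96, qty=2): fills=none; bids=[-] asks=[#2:2@96 #1:9@104]
After op 3 [order #3] limit_buy(price=98, qty=5): fills=#3x#2:2@96; bids=[#3:3@98] asks=[#1:9@104]
After op 4 [order #4] limit_buy(price=100, qty=4): fills=none; bids=[#4:4@100 #3:3@98] asks=[#1:9@104]
After op 5 [order #5] limit_sell(price=96, qty=5): fills=#4x#5:4@100 #3x#5:1@98; bids=[#3:2@98] asks=[#1:9@104]
After op 6 cancel(order #4): fills=none; bids=[#3:2@98] asks=[#1:9@104]
After op 7 [order #6] limit_buy(price=98, qty=9): fills=none; bids=[#3:2@98 #6:9@98] asks=[#1:9@104]
After op 8 [order #7] limit_sell(price=105, qty=1): fills=none; bids=[#3:2@98 #6:9@98] asks=[#1:9@104 #7:1@105]
After op 9 [order #8] limit_buy(price=102, qty=6): fills=none; bids=[#8:6@102 #3:2@98 #6:9@98] asks=[#1:9@104 #7:1@105]
After op 10 [order #9] limit_buy(price=105, qty=9): fills=#9x#1:9@104; bids=[#8:6@102 #3:2@98 #6:9@98] asks=[#7:1@105]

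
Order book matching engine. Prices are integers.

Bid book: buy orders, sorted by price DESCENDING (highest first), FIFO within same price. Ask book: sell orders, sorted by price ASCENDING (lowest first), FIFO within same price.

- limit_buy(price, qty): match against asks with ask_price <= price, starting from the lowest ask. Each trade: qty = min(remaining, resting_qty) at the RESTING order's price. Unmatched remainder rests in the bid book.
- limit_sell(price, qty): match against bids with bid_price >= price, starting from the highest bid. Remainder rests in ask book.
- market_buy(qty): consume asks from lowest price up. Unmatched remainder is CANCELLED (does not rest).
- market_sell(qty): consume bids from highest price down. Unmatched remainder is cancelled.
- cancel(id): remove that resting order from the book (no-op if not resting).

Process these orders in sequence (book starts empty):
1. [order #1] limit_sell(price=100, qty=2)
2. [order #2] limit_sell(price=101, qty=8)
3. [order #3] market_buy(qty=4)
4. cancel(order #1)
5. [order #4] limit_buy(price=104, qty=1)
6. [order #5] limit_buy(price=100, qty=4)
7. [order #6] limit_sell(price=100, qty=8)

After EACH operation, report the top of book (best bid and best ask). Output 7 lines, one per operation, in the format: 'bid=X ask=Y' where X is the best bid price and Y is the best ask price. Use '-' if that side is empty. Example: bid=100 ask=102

After op 1 [order #1] limit_sell(price=100, qty=2): fills=none; bids=[-] asks=[#1:2@100]
After op 2 [order #2] limit_sell(price=101, qty=8): fills=none; bids=[-] asks=[#1:2@100 #2:8@101]
After op 3 [order #3] market_buy(qty=4): fills=#3x#1:2@100 #3x#2:2@101; bids=[-] asks=[#2:6@101]
After op 4 cancel(order #1): fills=none; bids=[-] asks=[#2:6@101]
After op 5 [order #4] limit_buy(price=104, qty=1): fills=#4x#2:1@101; bids=[-] asks=[#2:5@101]
After op 6 [order #5] limit_buy(price=100, qty=4): fills=none; bids=[#5:4@100] asks=[#2:5@101]
After op 7 [order #6] limit_sell(price=100, qty=8): fills=#5x#6:4@100; bids=[-] asks=[#6:4@100 #2:5@101]

Answer: bid=- ask=100
bid=- ask=100
bid=- ask=101
bid=- ask=101
bid=- ask=101
bid=100 ask=101
bid=- ask=100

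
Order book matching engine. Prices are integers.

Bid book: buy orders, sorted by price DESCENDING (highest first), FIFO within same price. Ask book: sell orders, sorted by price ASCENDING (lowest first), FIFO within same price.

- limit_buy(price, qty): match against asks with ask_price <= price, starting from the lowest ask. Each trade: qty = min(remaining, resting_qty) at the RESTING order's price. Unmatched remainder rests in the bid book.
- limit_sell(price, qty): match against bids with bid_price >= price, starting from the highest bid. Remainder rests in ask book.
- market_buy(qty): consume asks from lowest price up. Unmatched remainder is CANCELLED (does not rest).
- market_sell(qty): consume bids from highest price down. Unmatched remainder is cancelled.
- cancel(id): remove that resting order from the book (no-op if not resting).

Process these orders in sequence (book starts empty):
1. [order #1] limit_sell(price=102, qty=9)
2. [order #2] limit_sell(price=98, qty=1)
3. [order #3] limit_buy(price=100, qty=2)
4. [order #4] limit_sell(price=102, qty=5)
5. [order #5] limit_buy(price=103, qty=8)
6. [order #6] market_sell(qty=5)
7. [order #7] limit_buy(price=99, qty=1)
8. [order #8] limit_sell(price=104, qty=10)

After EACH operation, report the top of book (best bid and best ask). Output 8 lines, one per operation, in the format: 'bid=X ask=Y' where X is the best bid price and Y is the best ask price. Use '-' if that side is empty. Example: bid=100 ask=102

Answer: bid=- ask=102
bid=- ask=98
bid=100 ask=102
bid=100 ask=102
bid=100 ask=102
bid=- ask=102
bid=99 ask=102
bid=99 ask=102

Derivation:
After op 1 [order #1] limit_sell(price=102, qty=9): fills=none; bids=[-] asks=[#1:9@102]
After op 2 [order #2] limit_sell(price=98, qty=1): fills=none; bids=[-] asks=[#2:1@98 #1:9@102]
After op 3 [order #3] limit_buy(price=100, qty=2): fills=#3x#2:1@98; bids=[#3:1@100] asks=[#1:9@102]
After op 4 [order #4] limit_sell(price=102, qty=5): fills=none; bids=[#3:1@100] asks=[#1:9@102 #4:5@102]
After op 5 [order #5] limit_buy(price=103, qty=8): fills=#5x#1:8@102; bids=[#3:1@100] asks=[#1:1@102 #4:5@102]
After op 6 [order #6] market_sell(qty=5): fills=#3x#6:1@100; bids=[-] asks=[#1:1@102 #4:5@102]
After op 7 [order #7] limit_buy(price=99, qty=1): fills=none; bids=[#7:1@99] asks=[#1:1@102 #4:5@102]
After op 8 [order #8] limit_sell(price=104, qty=10): fills=none; bids=[#7:1@99] asks=[#1:1@102 #4:5@102 #8:10@104]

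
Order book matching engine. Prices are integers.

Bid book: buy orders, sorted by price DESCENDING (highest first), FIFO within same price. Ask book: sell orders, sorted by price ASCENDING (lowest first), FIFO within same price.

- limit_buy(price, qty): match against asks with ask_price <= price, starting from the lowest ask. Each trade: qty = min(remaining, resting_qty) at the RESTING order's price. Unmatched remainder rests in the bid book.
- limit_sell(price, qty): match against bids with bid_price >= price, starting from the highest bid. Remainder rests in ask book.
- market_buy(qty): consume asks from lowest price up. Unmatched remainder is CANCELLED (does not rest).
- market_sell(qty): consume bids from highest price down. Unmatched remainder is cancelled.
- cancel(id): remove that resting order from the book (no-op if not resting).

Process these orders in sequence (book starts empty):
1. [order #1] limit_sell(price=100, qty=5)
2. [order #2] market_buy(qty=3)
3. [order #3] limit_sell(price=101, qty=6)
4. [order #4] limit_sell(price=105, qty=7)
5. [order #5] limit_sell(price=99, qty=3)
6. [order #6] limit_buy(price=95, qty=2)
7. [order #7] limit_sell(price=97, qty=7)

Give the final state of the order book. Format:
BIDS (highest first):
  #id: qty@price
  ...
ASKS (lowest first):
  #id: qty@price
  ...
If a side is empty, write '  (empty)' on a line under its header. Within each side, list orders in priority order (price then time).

Answer: BIDS (highest first):
  #6: 2@95
ASKS (lowest first):
  #7: 7@97
  #5: 3@99
  #1: 2@100
  #3: 6@101
  #4: 7@105

Derivation:
After op 1 [order #1] limit_sell(price=100, qty=5): fills=none; bids=[-] asks=[#1:5@100]
After op 2 [order #2] market_buy(qty=3): fills=#2x#1:3@100; bids=[-] asks=[#1:2@100]
After op 3 [order #3] limit_sell(price=101, qty=6): fills=none; bids=[-] asks=[#1:2@100 #3:6@101]
After op 4 [order #4] limit_sell(price=105, qty=7): fills=none; bids=[-] asks=[#1:2@100 #3:6@101 #4:7@105]
After op 5 [order #5] limit_sell(price=99, qty=3): fills=none; bids=[-] asks=[#5:3@99 #1:2@100 #3:6@101 #4:7@105]
After op 6 [order #6] limit_buy(price=95, qty=2): fills=none; bids=[#6:2@95] asks=[#5:3@99 #1:2@100 #3:6@101 #4:7@105]
After op 7 [order #7] limit_sell(price=97, qty=7): fills=none; bids=[#6:2@95] asks=[#7:7@97 #5:3@99 #1:2@100 #3:6@101 #4:7@105]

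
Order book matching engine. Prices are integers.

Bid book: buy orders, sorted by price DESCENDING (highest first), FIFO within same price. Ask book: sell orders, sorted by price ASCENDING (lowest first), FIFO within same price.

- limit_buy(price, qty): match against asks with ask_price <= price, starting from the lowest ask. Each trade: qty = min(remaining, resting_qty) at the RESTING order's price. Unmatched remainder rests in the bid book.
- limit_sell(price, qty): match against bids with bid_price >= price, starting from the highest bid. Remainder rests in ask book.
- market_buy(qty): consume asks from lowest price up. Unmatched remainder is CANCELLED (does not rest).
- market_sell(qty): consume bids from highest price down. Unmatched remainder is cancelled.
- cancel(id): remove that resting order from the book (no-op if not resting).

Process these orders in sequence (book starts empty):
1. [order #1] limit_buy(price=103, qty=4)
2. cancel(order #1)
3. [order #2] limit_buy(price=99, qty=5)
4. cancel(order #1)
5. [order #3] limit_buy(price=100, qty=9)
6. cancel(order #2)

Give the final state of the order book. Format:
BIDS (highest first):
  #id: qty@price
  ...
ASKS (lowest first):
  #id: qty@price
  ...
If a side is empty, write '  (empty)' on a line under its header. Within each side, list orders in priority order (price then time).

After op 1 [order #1] limit_buy(price=103, qty=4): fills=none; bids=[#1:4@103] asks=[-]
After op 2 cancel(order #1): fills=none; bids=[-] asks=[-]
After op 3 [order #2] limit_buy(price=99, qty=5): fills=none; bids=[#2:5@99] asks=[-]
After op 4 cancel(order #1): fills=none; bids=[#2:5@99] asks=[-]
After op 5 [order #3] limit_buy(price=100, qty=9): fills=none; bids=[#3:9@100 #2:5@99] asks=[-]
After op 6 cancel(order #2): fills=none; bids=[#3:9@100] asks=[-]

Answer: BIDS (highest first):
  #3: 9@100
ASKS (lowest first):
  (empty)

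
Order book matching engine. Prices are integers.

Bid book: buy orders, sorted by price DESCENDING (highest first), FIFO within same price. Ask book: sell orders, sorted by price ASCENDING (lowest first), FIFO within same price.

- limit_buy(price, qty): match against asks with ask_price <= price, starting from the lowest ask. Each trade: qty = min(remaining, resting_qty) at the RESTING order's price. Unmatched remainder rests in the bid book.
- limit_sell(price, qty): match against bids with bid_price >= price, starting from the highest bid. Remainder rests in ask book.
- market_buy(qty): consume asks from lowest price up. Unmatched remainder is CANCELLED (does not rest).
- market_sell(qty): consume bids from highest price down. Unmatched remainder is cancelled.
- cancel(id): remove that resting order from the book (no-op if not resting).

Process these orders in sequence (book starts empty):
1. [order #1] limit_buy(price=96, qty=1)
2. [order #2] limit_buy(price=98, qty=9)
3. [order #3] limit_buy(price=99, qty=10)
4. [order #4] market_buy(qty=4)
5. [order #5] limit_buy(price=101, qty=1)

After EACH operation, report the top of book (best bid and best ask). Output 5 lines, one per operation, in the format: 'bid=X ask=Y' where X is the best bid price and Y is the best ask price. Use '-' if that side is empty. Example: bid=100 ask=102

After op 1 [order #1] limit_buy(price=96, qty=1): fills=none; bids=[#1:1@96] asks=[-]
After op 2 [order #2] limit_buy(price=98, qty=9): fills=none; bids=[#2:9@98 #1:1@96] asks=[-]
After op 3 [order #3] limit_buy(price=99, qty=10): fills=none; bids=[#3:10@99 #2:9@98 #1:1@96] asks=[-]
After op 4 [order #4] market_buy(qty=4): fills=none; bids=[#3:10@99 #2:9@98 #1:1@96] asks=[-]
After op 5 [order #5] limit_buy(price=101, qty=1): fills=none; bids=[#5:1@101 #3:10@99 #2:9@98 #1:1@96] asks=[-]

Answer: bid=96 ask=-
bid=98 ask=-
bid=99 ask=-
bid=99 ask=-
bid=101 ask=-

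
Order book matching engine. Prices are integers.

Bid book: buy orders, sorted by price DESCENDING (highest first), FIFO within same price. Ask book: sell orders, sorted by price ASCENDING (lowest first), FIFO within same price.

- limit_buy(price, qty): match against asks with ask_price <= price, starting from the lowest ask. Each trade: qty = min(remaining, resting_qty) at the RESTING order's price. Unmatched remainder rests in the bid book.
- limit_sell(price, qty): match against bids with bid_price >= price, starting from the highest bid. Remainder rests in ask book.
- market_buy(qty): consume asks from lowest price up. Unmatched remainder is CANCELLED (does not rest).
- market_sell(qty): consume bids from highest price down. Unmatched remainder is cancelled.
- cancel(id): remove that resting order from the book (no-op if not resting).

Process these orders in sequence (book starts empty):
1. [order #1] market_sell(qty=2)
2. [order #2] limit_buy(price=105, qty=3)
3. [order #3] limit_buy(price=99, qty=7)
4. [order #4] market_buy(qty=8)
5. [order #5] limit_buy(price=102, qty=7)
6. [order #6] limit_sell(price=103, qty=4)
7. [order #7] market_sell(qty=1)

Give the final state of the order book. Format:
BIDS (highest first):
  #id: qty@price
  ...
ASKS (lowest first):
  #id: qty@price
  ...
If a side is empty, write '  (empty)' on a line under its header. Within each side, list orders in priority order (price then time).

After op 1 [order #1] market_sell(qty=2): fills=none; bids=[-] asks=[-]
After op 2 [order #2] limit_buy(price=105, qty=3): fills=none; bids=[#2:3@105] asks=[-]
After op 3 [order #3] limit_buy(price=99, qty=7): fills=none; bids=[#2:3@105 #3:7@99] asks=[-]
After op 4 [order #4] market_buy(qty=8): fills=none; bids=[#2:3@105 #3:7@99] asks=[-]
After op 5 [order #5] limit_buy(price=102, qty=7): fills=none; bids=[#2:3@105 #5:7@102 #3:7@99] asks=[-]
After op 6 [order #6] limit_sell(price=103, qty=4): fills=#2x#6:3@105; bids=[#5:7@102 #3:7@99] asks=[#6:1@103]
After op 7 [order #7] market_sell(qty=1): fills=#5x#7:1@102; bids=[#5:6@102 #3:7@99] asks=[#6:1@103]

Answer: BIDS (highest first):
  #5: 6@102
  #3: 7@99
ASKS (lowest first):
  #6: 1@103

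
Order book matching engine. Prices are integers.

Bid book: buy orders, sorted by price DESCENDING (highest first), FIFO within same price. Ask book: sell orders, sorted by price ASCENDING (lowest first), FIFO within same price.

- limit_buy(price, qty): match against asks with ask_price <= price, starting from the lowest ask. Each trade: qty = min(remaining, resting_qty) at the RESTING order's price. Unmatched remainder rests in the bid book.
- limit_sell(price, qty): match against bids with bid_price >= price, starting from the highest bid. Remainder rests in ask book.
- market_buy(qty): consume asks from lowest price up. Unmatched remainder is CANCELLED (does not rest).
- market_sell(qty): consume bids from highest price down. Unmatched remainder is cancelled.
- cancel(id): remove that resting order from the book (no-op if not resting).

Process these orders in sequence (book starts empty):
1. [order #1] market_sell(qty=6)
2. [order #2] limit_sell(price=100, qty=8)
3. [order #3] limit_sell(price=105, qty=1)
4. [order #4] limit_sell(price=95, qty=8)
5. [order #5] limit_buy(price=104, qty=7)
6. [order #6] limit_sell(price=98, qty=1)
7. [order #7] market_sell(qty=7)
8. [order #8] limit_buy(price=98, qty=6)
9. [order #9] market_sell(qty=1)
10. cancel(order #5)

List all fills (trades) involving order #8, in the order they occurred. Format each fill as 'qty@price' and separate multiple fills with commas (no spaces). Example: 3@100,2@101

Answer: 1@95,1@98,1@98

Derivation:
After op 1 [order #1] market_sell(qty=6): fills=none; bids=[-] asks=[-]
After op 2 [order #2] limit_sell(price=100, qty=8): fills=none; bids=[-] asks=[#2:8@100]
After op 3 [order #3] limit_sell(price=105, qty=1): fills=none; bids=[-] asks=[#2:8@100 #3:1@105]
After op 4 [order #4] limit_sell(price=95, qty=8): fills=none; bids=[-] asks=[#4:8@95 #2:8@100 #3:1@105]
After op 5 [order #5] limit_buy(price=104, qty=7): fills=#5x#4:7@95; bids=[-] asks=[#4:1@95 #2:8@100 #3:1@105]
After op 6 [order #6] limit_sell(price=98, qty=1): fills=none; bids=[-] asks=[#4:1@95 #6:1@98 #2:8@100 #3:1@105]
After op 7 [order #7] market_sell(qty=7): fills=none; bids=[-] asks=[#4:1@95 #6:1@98 #2:8@100 #3:1@105]
After op 8 [order #8] limit_buy(price=98, qty=6): fills=#8x#4:1@95 #8x#6:1@98; bids=[#8:4@98] asks=[#2:8@100 #3:1@105]
After op 9 [order #9] market_sell(qty=1): fills=#8x#9:1@98; bids=[#8:3@98] asks=[#2:8@100 #3:1@105]
After op 10 cancel(order #5): fills=none; bids=[#8:3@98] asks=[#2:8@100 #3:1@105]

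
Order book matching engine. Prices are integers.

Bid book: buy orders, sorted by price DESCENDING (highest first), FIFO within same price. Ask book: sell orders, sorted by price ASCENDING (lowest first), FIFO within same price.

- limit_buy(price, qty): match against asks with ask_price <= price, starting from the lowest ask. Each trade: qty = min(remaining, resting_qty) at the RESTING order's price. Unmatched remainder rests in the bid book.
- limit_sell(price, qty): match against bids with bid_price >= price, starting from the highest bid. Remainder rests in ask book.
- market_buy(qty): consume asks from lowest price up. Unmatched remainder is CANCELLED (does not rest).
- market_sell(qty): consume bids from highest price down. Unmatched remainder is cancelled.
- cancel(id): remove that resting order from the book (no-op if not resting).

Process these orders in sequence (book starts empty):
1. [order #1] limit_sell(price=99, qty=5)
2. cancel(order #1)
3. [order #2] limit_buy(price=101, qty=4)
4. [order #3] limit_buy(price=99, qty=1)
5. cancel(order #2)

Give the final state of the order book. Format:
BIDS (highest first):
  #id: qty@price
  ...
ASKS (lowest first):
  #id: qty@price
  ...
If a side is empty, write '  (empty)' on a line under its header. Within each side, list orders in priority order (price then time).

Answer: BIDS (highest first):
  #3: 1@99
ASKS (lowest first):
  (empty)

Derivation:
After op 1 [order #1] limit_sell(price=99, qty=5): fills=none; bids=[-] asks=[#1:5@99]
After op 2 cancel(order #1): fills=none; bids=[-] asks=[-]
After op 3 [order #2] limit_buy(price=101, qty=4): fills=none; bids=[#2:4@101] asks=[-]
After op 4 [order #3] limit_buy(price=99, qty=1): fills=none; bids=[#2:4@101 #3:1@99] asks=[-]
After op 5 cancel(order #2): fills=none; bids=[#3:1@99] asks=[-]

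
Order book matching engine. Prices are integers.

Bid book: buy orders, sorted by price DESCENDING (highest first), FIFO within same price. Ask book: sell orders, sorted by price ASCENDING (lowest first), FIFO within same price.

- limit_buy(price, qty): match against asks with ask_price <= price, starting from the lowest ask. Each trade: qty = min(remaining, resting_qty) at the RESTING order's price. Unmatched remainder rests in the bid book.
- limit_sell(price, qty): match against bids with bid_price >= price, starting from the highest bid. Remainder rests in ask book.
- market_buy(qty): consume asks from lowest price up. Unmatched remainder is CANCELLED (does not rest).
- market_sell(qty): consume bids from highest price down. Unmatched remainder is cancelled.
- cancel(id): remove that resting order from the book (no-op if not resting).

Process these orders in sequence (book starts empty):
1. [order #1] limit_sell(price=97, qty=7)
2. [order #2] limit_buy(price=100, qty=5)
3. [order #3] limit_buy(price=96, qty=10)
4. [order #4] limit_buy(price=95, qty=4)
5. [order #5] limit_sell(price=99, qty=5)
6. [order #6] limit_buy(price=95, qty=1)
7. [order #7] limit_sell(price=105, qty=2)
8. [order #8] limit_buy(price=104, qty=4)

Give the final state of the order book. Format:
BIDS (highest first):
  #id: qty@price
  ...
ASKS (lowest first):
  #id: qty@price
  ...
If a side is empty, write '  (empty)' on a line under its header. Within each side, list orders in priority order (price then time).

Answer: BIDS (highest first):
  #3: 10@96
  #4: 4@95
  #6: 1@95
ASKS (lowest first):
  #5: 3@99
  #7: 2@105

Derivation:
After op 1 [order #1] limit_sell(price=97, qty=7): fills=none; bids=[-] asks=[#1:7@97]
After op 2 [order #2] limit_buy(price=100, qty=5): fills=#2x#1:5@97; bids=[-] asks=[#1:2@97]
After op 3 [order #3] limit_buy(price=96, qty=10): fills=none; bids=[#3:10@96] asks=[#1:2@97]
After op 4 [order #4] limit_buy(price=95, qty=4): fills=none; bids=[#3:10@96 #4:4@95] asks=[#1:2@97]
After op 5 [order #5] limit_sell(price=99, qty=5): fills=none; bids=[#3:10@96 #4:4@95] asks=[#1:2@97 #5:5@99]
After op 6 [order #6] limit_buy(price=95, qty=1): fills=none; bids=[#3:10@96 #4:4@95 #6:1@95] asks=[#1:2@97 #5:5@99]
After op 7 [order #7] limit_sell(price=105, qty=2): fills=none; bids=[#3:10@96 #4:4@95 #6:1@95] asks=[#1:2@97 #5:5@99 #7:2@105]
After op 8 [order #8] limit_buy(price=104, qty=4): fills=#8x#1:2@97 #8x#5:2@99; bids=[#3:10@96 #4:4@95 #6:1@95] asks=[#5:3@99 #7:2@105]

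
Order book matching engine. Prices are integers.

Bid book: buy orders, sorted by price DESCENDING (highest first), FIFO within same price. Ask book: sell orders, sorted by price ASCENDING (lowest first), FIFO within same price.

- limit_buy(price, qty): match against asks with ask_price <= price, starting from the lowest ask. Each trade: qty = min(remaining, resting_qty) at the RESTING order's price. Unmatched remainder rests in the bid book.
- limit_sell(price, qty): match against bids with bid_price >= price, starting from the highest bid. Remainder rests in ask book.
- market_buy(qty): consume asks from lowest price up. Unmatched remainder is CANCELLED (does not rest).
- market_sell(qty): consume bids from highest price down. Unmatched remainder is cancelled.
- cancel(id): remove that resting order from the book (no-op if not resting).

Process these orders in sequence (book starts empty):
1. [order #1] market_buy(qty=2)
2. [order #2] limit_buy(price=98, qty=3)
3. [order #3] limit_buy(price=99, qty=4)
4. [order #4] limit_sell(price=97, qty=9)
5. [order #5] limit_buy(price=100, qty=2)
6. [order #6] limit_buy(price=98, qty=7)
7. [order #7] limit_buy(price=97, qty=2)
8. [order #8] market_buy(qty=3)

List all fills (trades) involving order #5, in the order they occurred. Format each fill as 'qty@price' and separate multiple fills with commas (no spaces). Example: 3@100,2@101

Answer: 2@97

Derivation:
After op 1 [order #1] market_buy(qty=2): fills=none; bids=[-] asks=[-]
After op 2 [order #2] limit_buy(price=98, qty=3): fills=none; bids=[#2:3@98] asks=[-]
After op 3 [order #3] limit_buy(price=99, qty=4): fills=none; bids=[#3:4@99 #2:3@98] asks=[-]
After op 4 [order #4] limit_sell(price=97, qty=9): fills=#3x#4:4@99 #2x#4:3@98; bids=[-] asks=[#4:2@97]
After op 5 [order #5] limit_buy(price=100, qty=2): fills=#5x#4:2@97; bids=[-] asks=[-]
After op 6 [order #6] limit_buy(price=98, qty=7): fills=none; bids=[#6:7@98] asks=[-]
After op 7 [order #7] limit_buy(price=97, qty=2): fills=none; bids=[#6:7@98 #7:2@97] asks=[-]
After op 8 [order #8] market_buy(qty=3): fills=none; bids=[#6:7@98 #7:2@97] asks=[-]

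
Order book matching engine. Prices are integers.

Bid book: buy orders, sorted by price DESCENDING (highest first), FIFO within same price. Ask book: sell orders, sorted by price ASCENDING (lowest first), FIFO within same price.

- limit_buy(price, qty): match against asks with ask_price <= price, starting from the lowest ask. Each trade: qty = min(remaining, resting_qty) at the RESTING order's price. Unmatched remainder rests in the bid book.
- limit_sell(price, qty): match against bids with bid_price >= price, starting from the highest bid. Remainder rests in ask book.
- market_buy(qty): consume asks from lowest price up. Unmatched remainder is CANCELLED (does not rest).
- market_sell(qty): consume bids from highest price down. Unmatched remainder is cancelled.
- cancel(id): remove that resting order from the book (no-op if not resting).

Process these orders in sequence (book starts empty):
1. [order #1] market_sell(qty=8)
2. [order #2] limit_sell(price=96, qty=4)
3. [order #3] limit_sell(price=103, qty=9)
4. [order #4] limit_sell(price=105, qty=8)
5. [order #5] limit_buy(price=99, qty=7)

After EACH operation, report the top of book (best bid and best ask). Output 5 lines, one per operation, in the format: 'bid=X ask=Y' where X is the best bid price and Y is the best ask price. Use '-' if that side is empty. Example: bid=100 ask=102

After op 1 [order #1] market_sell(qty=8): fills=none; bids=[-] asks=[-]
After op 2 [order #2] limit_sell(price=96, qty=4): fills=none; bids=[-] asks=[#2:4@96]
After op 3 [order #3] limit_sell(price=103, qty=9): fills=none; bids=[-] asks=[#2:4@96 #3:9@103]
After op 4 [order #4] limit_sell(price=105, qty=8): fills=none; bids=[-] asks=[#2:4@96 #3:9@103 #4:8@105]
After op 5 [order #5] limit_buy(price=99, qty=7): fills=#5x#2:4@96; bids=[#5:3@99] asks=[#3:9@103 #4:8@105]

Answer: bid=- ask=-
bid=- ask=96
bid=- ask=96
bid=- ask=96
bid=99 ask=103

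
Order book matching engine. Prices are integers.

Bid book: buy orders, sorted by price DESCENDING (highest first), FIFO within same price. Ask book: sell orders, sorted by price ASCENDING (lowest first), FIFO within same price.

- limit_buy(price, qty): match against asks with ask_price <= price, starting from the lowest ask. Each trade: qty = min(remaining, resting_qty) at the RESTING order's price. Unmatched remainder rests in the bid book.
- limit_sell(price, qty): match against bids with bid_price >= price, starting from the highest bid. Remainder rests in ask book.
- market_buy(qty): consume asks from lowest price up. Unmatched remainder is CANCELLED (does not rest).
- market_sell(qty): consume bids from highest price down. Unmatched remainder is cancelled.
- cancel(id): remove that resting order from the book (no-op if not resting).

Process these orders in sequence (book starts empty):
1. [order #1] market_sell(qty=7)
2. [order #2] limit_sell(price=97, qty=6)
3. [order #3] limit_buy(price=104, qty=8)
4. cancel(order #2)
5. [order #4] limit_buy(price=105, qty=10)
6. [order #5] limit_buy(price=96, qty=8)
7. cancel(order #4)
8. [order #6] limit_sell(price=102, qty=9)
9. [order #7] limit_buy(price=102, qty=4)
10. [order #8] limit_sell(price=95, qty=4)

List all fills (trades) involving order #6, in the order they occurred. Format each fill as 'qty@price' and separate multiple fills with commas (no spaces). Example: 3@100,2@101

After op 1 [order #1] market_sell(qty=7): fills=none; bids=[-] asks=[-]
After op 2 [order #2] limit_sell(price=97, qty=6): fills=none; bids=[-] asks=[#2:6@97]
After op 3 [order #3] limit_buy(price=104, qty=8): fills=#3x#2:6@97; bids=[#3:2@104] asks=[-]
After op 4 cancel(order #2): fills=none; bids=[#3:2@104] asks=[-]
After op 5 [order #4] limit_buy(price=105, qty=10): fills=none; bids=[#4:10@105 #3:2@104] asks=[-]
After op 6 [order #5] limit_buy(price=96, qty=8): fills=none; bids=[#4:10@105 #3:2@104 #5:8@96] asks=[-]
After op 7 cancel(order #4): fills=none; bids=[#3:2@104 #5:8@96] asks=[-]
After op 8 [order #6] limit_sell(price=102, qty=9): fills=#3x#6:2@104; bids=[#5:8@96] asks=[#6:7@102]
After op 9 [order #7] limit_buy(price=102, qty=4): fills=#7x#6:4@102; bids=[#5:8@96] asks=[#6:3@102]
After op 10 [order #8] limit_sell(price=95, qty=4): fills=#5x#8:4@96; bids=[#5:4@96] asks=[#6:3@102]

Answer: 2@104,4@102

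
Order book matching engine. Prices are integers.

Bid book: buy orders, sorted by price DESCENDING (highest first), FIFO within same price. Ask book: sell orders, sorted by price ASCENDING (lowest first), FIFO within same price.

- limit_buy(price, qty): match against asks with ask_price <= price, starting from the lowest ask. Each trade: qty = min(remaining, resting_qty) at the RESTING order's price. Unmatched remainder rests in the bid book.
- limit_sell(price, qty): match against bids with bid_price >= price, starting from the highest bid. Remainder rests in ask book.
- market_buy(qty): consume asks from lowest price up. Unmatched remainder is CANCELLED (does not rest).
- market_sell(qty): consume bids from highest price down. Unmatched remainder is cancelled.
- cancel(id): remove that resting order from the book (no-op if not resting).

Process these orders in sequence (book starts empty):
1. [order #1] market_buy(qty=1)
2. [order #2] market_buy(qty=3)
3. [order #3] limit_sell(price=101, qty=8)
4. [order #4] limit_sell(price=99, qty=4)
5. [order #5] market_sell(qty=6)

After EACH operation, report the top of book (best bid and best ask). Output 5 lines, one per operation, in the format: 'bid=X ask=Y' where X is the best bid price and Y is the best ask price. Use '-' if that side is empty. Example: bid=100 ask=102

After op 1 [order #1] market_buy(qty=1): fills=none; bids=[-] asks=[-]
After op 2 [order #2] market_buy(qty=3): fills=none; bids=[-] asks=[-]
After op 3 [order #3] limit_sell(price=101, qty=8): fills=none; bids=[-] asks=[#3:8@101]
After op 4 [order #4] limit_sell(price=99, qty=4): fills=none; bids=[-] asks=[#4:4@99 #3:8@101]
After op 5 [order #5] market_sell(qty=6): fills=none; bids=[-] asks=[#4:4@99 #3:8@101]

Answer: bid=- ask=-
bid=- ask=-
bid=- ask=101
bid=- ask=99
bid=- ask=99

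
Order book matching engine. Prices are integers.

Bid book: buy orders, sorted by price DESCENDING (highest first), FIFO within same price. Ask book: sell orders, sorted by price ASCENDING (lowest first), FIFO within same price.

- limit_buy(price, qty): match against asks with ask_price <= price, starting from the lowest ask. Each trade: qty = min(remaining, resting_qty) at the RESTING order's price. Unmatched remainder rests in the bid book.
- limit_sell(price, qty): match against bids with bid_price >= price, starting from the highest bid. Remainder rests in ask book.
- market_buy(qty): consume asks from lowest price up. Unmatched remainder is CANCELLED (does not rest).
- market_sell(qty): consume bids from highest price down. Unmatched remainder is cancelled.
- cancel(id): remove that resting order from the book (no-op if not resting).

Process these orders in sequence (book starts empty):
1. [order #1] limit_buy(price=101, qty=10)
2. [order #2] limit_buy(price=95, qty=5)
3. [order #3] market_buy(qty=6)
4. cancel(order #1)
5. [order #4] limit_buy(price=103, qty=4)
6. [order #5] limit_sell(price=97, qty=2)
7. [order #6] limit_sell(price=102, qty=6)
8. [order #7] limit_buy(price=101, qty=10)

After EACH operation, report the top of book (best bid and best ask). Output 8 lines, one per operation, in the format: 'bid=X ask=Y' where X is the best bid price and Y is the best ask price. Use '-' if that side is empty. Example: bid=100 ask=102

Answer: bid=101 ask=-
bid=101 ask=-
bid=101 ask=-
bid=95 ask=-
bid=103 ask=-
bid=103 ask=-
bid=95 ask=102
bid=101 ask=102

Derivation:
After op 1 [order #1] limit_buy(price=101, qty=10): fills=none; bids=[#1:10@101] asks=[-]
After op 2 [order #2] limit_buy(price=95, qty=5): fills=none; bids=[#1:10@101 #2:5@95] asks=[-]
After op 3 [order #3] market_buy(qty=6): fills=none; bids=[#1:10@101 #2:5@95] asks=[-]
After op 4 cancel(order #1): fills=none; bids=[#2:5@95] asks=[-]
After op 5 [order #4] limit_buy(price=103, qty=4): fills=none; bids=[#4:4@103 #2:5@95] asks=[-]
After op 6 [order #5] limit_sell(price=97, qty=2): fills=#4x#5:2@103; bids=[#4:2@103 #2:5@95] asks=[-]
After op 7 [order #6] limit_sell(price=102, qty=6): fills=#4x#6:2@103; bids=[#2:5@95] asks=[#6:4@102]
After op 8 [order #7] limit_buy(price=101, qty=10): fills=none; bids=[#7:10@101 #2:5@95] asks=[#6:4@102]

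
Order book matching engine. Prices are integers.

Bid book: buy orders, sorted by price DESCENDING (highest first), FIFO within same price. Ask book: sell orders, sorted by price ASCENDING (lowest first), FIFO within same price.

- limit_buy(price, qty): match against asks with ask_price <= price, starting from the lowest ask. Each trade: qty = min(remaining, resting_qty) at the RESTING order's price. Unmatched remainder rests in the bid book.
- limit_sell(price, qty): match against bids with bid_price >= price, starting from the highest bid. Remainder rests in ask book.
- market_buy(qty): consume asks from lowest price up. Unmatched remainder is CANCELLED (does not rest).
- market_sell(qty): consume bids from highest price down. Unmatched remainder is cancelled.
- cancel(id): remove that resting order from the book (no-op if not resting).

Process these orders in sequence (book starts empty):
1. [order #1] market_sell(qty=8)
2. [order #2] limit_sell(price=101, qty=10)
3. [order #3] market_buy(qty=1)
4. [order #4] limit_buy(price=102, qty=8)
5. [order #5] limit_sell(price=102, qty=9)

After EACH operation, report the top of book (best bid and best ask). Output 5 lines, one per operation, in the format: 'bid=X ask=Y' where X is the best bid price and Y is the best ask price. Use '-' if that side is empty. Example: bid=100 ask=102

After op 1 [order #1] market_sell(qty=8): fills=none; bids=[-] asks=[-]
After op 2 [order #2] limit_sell(price=101, qty=10): fills=none; bids=[-] asks=[#2:10@101]
After op 3 [order #3] market_buy(qty=1): fills=#3x#2:1@101; bids=[-] asks=[#2:9@101]
After op 4 [order #4] limit_buy(price=102, qty=8): fills=#4x#2:8@101; bids=[-] asks=[#2:1@101]
After op 5 [order #5] limit_sell(price=102, qty=9): fills=none; bids=[-] asks=[#2:1@101 #5:9@102]

Answer: bid=- ask=-
bid=- ask=101
bid=- ask=101
bid=- ask=101
bid=- ask=101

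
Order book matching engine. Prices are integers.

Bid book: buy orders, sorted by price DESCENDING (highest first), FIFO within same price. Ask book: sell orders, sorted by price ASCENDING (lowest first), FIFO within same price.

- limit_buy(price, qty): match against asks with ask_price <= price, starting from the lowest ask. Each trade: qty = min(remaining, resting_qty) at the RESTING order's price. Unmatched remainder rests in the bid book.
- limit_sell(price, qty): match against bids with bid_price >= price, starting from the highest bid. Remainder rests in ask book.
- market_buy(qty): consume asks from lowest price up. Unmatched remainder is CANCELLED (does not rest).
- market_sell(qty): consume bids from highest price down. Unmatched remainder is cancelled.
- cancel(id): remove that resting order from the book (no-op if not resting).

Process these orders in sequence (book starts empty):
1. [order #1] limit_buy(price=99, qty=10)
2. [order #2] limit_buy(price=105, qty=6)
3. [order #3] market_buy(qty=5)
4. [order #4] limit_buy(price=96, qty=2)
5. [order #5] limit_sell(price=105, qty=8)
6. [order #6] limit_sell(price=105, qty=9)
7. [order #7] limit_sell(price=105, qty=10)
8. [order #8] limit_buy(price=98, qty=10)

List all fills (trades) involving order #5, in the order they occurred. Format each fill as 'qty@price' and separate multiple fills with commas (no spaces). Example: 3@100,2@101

After op 1 [order #1] limit_buy(price=99, qty=10): fills=none; bids=[#1:10@99] asks=[-]
After op 2 [order #2] limit_buy(price=105, qty=6): fills=none; bids=[#2:6@105 #1:10@99] asks=[-]
After op 3 [order #3] market_buy(qty=5): fills=none; bids=[#2:6@105 #1:10@99] asks=[-]
After op 4 [order #4] limit_buy(price=96, qty=2): fills=none; bids=[#2:6@105 #1:10@99 #4:2@96] asks=[-]
After op 5 [order #5] limit_sell(price=105, qty=8): fills=#2x#5:6@105; bids=[#1:10@99 #4:2@96] asks=[#5:2@105]
After op 6 [order #6] limit_sell(price=105, qty=9): fills=none; bids=[#1:10@99 #4:2@96] asks=[#5:2@105 #6:9@105]
After op 7 [order #7] limit_sell(price=105, qty=10): fills=none; bids=[#1:10@99 #4:2@96] asks=[#5:2@105 #6:9@105 #7:10@105]
After op 8 [order #8] limit_buy(price=98, qty=10): fills=none; bids=[#1:10@99 #8:10@98 #4:2@96] asks=[#5:2@105 #6:9@105 #7:10@105]

Answer: 6@105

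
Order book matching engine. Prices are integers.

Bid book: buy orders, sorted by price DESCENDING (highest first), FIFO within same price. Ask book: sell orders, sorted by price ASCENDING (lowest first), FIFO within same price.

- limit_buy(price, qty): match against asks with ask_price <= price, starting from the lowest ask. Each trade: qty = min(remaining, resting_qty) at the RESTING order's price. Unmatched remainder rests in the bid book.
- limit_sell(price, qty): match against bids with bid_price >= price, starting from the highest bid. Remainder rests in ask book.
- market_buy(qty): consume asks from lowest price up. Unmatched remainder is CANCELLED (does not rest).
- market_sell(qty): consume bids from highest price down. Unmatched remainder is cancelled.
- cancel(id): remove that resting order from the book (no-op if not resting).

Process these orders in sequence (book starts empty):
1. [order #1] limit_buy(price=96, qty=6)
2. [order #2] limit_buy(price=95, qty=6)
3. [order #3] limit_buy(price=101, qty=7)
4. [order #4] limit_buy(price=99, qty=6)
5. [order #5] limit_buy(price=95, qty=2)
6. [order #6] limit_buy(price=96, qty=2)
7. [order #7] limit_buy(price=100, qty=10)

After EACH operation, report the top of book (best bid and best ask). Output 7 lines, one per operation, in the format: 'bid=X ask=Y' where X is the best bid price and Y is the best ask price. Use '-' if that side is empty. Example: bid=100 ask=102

Answer: bid=96 ask=-
bid=96 ask=-
bid=101 ask=-
bid=101 ask=-
bid=101 ask=-
bid=101 ask=-
bid=101 ask=-

Derivation:
After op 1 [order #1] limit_buy(price=96, qty=6): fills=none; bids=[#1:6@96] asks=[-]
After op 2 [order #2] limit_buy(price=95, qty=6): fills=none; bids=[#1:6@96 #2:6@95] asks=[-]
After op 3 [order #3] limit_buy(price=101, qty=7): fills=none; bids=[#3:7@101 #1:6@96 #2:6@95] asks=[-]
After op 4 [order #4] limit_buy(price=99, qty=6): fills=none; bids=[#3:7@101 #4:6@99 #1:6@96 #2:6@95] asks=[-]
After op 5 [order #5] limit_buy(price=95, qty=2): fills=none; bids=[#3:7@101 #4:6@99 #1:6@96 #2:6@95 #5:2@95] asks=[-]
After op 6 [order #6] limit_buy(price=96, qty=2): fills=none; bids=[#3:7@101 #4:6@99 #1:6@96 #6:2@96 #2:6@95 #5:2@95] asks=[-]
After op 7 [order #7] limit_buy(price=100, qty=10): fills=none; bids=[#3:7@101 #7:10@100 #4:6@99 #1:6@96 #6:2@96 #2:6@95 #5:2@95] asks=[-]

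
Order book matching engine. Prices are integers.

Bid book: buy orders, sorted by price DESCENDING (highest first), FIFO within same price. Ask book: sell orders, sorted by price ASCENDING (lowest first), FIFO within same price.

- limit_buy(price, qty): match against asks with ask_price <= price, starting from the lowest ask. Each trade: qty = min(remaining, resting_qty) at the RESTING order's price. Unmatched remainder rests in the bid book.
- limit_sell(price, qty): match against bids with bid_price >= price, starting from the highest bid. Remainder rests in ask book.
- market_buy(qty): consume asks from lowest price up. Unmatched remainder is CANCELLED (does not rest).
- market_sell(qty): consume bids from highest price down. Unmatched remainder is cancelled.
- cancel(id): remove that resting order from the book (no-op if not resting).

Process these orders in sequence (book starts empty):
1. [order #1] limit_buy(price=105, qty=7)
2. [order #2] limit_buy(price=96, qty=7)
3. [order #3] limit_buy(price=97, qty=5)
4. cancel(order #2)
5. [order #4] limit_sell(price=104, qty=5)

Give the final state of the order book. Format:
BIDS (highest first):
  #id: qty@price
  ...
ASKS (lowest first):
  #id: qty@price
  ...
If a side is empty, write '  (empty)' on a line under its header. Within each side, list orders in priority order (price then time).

After op 1 [order #1] limit_buy(price=105, qty=7): fills=none; bids=[#1:7@105] asks=[-]
After op 2 [order #2] limit_buy(price=96, qty=7): fills=none; bids=[#1:7@105 #2:7@96] asks=[-]
After op 3 [order #3] limit_buy(price=97, qty=5): fills=none; bids=[#1:7@105 #3:5@97 #2:7@96] asks=[-]
After op 4 cancel(order #2): fills=none; bids=[#1:7@105 #3:5@97] asks=[-]
After op 5 [order #4] limit_sell(price=104, qty=5): fills=#1x#4:5@105; bids=[#1:2@105 #3:5@97] asks=[-]

Answer: BIDS (highest first):
  #1: 2@105
  #3: 5@97
ASKS (lowest first):
  (empty)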